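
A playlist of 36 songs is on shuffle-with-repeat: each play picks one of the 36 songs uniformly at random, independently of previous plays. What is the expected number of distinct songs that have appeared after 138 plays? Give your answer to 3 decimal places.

35.262

For each song, P(seen in 138 plays) = 1 - (35/36)^138 = 0.9795.
By linearity of expectation, E[distinct seen] = 36·(1 - (35/36)^138) = 35.2622.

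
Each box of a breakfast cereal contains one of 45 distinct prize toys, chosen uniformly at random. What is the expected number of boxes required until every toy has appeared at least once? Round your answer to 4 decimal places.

The wait to go from k to k+1 distinct toys is geometric with mean 45/(45-k).
E[T] = 45/45 + 45/44 + 45/43 + ... + 45/2 + 45/1 = 45·H_{45}.
H_{45} = 4.39495, so E[T] = 197.77267.

197.7727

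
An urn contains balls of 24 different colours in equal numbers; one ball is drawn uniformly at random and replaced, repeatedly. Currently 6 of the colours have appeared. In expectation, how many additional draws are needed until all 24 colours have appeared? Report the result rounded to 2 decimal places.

With k distinct colours already seen, the next new one takes an expected 24/(24-k) draws.
Sum over k = 6,...,23: E = 24/18 + 24/17 + 24/16 + ... + 24/2 + 24/1 = 83.883.

83.88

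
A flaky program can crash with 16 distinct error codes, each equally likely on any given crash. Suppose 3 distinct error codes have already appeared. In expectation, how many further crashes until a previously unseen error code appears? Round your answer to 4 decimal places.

1.2308

Each crash yields a new error code with probability (16-3)/16 = 13/16, so the wait is geometric with mean 16/13.
E = 16/13 = 1.23077.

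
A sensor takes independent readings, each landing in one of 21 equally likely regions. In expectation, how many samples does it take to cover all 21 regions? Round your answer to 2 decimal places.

Split into phases: going from k distinct to k+1 distinct takes on average 21/(21-k) samples.
E[T] = 21/21 + 21/20 + 21/19 + ... + 21/2 + 21/1 = 21·H_{21}.
H_{21} = 3.645, so E[T] = 76.553.

76.55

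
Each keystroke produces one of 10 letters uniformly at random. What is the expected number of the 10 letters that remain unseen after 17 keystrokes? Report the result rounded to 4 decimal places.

1.6677

For each letter, P(unseen after 17) = (9/10)^17 = 0.16677.
By linearity of expectation, E[unseen] = 10·(9/10)^17 = 1.66772.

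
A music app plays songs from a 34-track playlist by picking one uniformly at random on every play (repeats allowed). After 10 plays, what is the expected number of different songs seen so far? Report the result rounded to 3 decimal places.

For each song, P(seen in 10 plays) = 1 - (33/34)^10 = 0.2581.
By linearity of expectation, E[distinct seen] = 34·(1 - (33/34)^10) = 8.7751.

8.775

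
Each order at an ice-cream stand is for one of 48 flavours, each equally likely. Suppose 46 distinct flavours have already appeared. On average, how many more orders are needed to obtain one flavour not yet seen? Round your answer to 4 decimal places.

The number of orders until the next new flavour is geometric with success probability 2/48, so its mean is 48/2.
E = 48/2 = 24.00000.

24.0000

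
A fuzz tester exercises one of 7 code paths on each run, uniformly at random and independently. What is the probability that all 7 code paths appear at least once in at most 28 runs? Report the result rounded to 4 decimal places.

By inclusion–exclusion over which code paths are missing,
P(all seen) = Σ_{j=0}^{7} (-1)^j C(7,j)((7-j)/7)^28
= 1.00000 - 0.09345 + 0.00170 - 0.00001 + 0.00000 - 0.00000 + 0.00000 - 0.00000
= 0.90824.

0.9082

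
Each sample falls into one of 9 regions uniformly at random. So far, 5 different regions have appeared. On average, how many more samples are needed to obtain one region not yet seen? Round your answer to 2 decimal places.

The number of samples until the next new region is geometric with success probability 4/9, so its mean is 9/4.
E = 9/4 = 2.250.

2.25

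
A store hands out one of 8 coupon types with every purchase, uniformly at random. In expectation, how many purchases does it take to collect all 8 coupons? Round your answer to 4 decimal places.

Split into phases: going from k distinct to k+1 distinct takes on average 8/(8-k) purchases.
E[T] = 8/8 + 8/7 + 8/6 + ... + 8/2 + 8/1 = 8·H_{8}.
H_{8} = 2.71786, so E[T] = 21.74286.

21.7429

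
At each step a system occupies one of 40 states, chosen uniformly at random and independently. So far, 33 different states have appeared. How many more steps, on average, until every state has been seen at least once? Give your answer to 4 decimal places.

From k distinct to k+1 distinct takes on average 40/(40-k) steps.
Sum over k = 33,...,39: E = 40/7 + 40/6 + 40/5 + ... + 40/2 + 40/1 = 103.71429.

103.7143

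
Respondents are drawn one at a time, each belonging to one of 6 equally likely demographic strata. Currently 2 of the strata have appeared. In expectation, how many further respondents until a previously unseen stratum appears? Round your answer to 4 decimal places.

1.5000

The number of respondents until the next new stratum is geometric with success probability 4/6, so its mean is 6/4.
E = 6/4 = 1.50000.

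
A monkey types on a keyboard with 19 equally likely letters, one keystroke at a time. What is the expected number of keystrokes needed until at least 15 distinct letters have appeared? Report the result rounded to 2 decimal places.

27.82

Going from k to k+1 distinct takes a geometric number of keystrokes with mean 19/(19-k).
Sum over k = 0,...,14: E = 19/19 + 19/18 + 19/17 + ... + 19/6 + 19/5 = 27.824.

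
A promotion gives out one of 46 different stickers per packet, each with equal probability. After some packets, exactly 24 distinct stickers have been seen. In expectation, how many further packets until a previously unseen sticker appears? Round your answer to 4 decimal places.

The number of packets until the next new sticker is geometric with success probability 22/46, so its mean is 46/22.
E = 46/22 = 2.09091.

2.0909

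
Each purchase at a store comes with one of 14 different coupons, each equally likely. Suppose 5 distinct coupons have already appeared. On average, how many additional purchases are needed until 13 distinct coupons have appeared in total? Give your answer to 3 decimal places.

The wait to go from k to k+1 distinct coupons is geometric with mean 14/(14-k).
Sum over k = 5,...,12: E = 14/9 + 14/8 + 14/7 + ... + 14/3 + 14/2 = 25.6056.

25.606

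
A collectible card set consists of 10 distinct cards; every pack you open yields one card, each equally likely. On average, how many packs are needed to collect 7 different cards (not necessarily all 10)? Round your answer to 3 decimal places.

With k distinct cards already seen, the next new one arrives after an expected 10/(10-k) packs.
Sum over k = 0,...,6: E = 10/10 + 10/9 + 10/8 + ... + 10/5 + 10/4 = 10.9563.

10.956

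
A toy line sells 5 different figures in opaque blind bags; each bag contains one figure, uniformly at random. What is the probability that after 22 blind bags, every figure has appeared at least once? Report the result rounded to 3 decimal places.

0.963

By inclusion–exclusion over which figures are missing,
P(all seen) = Σ_{j=0}^{5} (-1)^j C(5,j)((5-j)/5)^22
= 1.0000 - 0.0369 + 0.0001 - 0.0000 + 0.0000 - 0.0000
= 0.9632.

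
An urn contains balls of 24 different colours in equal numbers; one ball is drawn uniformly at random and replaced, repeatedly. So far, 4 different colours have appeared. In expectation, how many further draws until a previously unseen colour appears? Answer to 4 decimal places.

1.2000

Each draw yields a new colour with probability (24-4)/24 = 20/24, so the wait is geometric with mean 24/20.
E = 24/20 = 1.20000.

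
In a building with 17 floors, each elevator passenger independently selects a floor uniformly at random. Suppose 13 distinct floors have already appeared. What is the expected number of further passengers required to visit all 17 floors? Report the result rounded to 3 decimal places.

35.417

The wait to go from k to k+1 distinct floors is geometric with mean 17/(17-k).
Sum over k = 13,...,16: E = 17/4 + 17/3 + 17/2 + 17/1 = 35.4167.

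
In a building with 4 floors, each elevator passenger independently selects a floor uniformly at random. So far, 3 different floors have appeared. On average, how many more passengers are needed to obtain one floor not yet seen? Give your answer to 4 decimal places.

Each passenger yields a new floor with probability (4-3)/4 = 1/4, so the wait is geometric with mean 4/1.
E = 4/1 = 4.00000.

4.0000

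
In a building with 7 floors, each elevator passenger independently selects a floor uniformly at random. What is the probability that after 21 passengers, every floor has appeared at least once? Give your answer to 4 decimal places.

0.7427

By inclusion–exclusion over which floors are missing,
P(all seen) = Σ_{j=0}^{7} (-1)^j C(7,j)((7-j)/7)^21
= 1.00000 - 0.27493 + 0.01793 - 0.00028 + 0.00000 - 0.00000 + 0.00000 - 0.00000
= 0.74273.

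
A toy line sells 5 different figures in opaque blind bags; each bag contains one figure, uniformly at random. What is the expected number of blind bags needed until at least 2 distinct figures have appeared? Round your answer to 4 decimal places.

2.2500

Going from k to k+1 distinct takes a geometric number of blind bags with mean 5/(5-k).
Sum over k = 0,...,1: E = 5/5 + 5/4 = 2.25000.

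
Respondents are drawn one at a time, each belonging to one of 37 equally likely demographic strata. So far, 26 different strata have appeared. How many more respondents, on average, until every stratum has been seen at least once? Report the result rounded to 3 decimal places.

The wait to go from k to k+1 distinct strata is geometric with mean 37/(37-k).
Sum over k = 26,...,36: E = 37/11 + 37/10 + 37/9 + ... + 37/2 + 37/1 = 111.7355.

111.735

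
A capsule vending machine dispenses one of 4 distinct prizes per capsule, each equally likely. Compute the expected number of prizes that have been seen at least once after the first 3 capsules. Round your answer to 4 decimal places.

2.3125

For each prize, P(seen in 3 capsules) = 1 - (3/4)^3 = 0.57813.
By linearity of expectation, E[distinct seen] = 4·(1 - (3/4)^3) = 2.31250.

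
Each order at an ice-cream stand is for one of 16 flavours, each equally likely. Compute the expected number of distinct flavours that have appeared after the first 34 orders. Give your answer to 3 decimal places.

14.217

For each flavour, P(seen in 34 orders) = 1 - (15/16)^34 = 0.8886.
By linearity of expectation, E[distinct seen] = 16·(1 - (15/16)^34) = 14.2170.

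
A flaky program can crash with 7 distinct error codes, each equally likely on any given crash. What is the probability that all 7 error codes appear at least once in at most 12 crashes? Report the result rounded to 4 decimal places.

0.2285

Let A_i be the event that error code i is missing after 12 crashes. By inclusion–exclusion on the A_i,
P(all seen) = Σ_{j=0}^{7} (-1)^j C(7,j)((7-j)/7)^12
= 1.00000 - 1.10087 + 0.37041 - 0.04242 + 0.00134 - 0.00001 + 0.00000 - 0.00000
= 0.22845.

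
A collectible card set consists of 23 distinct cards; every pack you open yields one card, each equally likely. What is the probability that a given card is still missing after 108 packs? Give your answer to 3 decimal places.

Each pack misses the fixed card with probability (23-1)/23 = 22/23, independently.
P(still missing after 108) = (22/23)^108 = 0.0082.

0.008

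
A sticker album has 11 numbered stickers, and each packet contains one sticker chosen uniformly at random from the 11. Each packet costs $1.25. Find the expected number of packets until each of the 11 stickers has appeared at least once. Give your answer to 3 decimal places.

33.219

After k distinct stickers have appeared, the next packet gives a new one with probability (11-k)/11, so the expected wait for the (k+1)-th is 11/(11-k).
E[T] = 11/11 + 11/10 + 11/9 + ... + 11/2 + 11/1 = 11·H_{11}.
H_{11} = 3.0199, so E[T] = 33.2187.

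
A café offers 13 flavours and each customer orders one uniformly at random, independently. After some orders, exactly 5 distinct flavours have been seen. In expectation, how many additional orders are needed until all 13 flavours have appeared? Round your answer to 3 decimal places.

With k distinct flavours already seen, the next new one takes an expected 13/(13-k) orders.
Sum over k = 5,...,12: E = 13/8 + 13/7 + 13/6 + ... + 13/2 + 13/1 = 35.3321.

35.332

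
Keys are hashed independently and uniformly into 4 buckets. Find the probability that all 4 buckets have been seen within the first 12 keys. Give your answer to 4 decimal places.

0.8748

Let A_i be the event that bucket i is missing after 12 keys. By inclusion–exclusion on the A_i,
P(all seen) = Σ_{j=0}^{4} (-1)^j C(4,j)((4-j)/4)^12
= 1.00000 - 0.12671 + 0.00146 - 0.00000 + 0.00000
= 0.87476.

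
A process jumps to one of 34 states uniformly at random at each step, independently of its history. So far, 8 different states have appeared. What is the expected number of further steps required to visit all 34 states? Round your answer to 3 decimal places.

131.050

The wait to go from k to k+1 distinct states is geometric with mean 34/(34-k).
Sum over k = 8,...,33: E = 34/26 + 34/25 + 34/24 + ... + 34/2 + 34/1 = 131.0503.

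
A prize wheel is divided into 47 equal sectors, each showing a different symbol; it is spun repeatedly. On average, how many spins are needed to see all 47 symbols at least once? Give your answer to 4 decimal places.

208.5843

After k distinct symbols have appeared, the next spin gives a new one with probability (47-k)/47, so the expected wait for the (k+1)-th is 47/(47-k).
E[T] = 47/47 + 47/46 + 47/45 + ... + 47/2 + 47/1 = 47·H_{47}.
H_{47} = 4.43796, so E[T] = 208.58430.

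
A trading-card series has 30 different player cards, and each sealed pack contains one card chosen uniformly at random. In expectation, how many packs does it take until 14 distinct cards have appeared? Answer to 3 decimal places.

18.428

Going from k to k+1 distinct takes a geometric number of packs with mean 30/(30-k).
Sum over k = 0,...,13: E = 30/30 + 30/29 + 30/28 + ... + 30/18 + 30/17 = 18.4277.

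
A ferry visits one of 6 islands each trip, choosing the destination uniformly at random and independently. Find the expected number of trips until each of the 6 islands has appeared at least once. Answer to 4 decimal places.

14.7000

Split into phases: going from k distinct to k+1 distinct takes on average 6/(6-k) trips.
E[T] = 6/6 + 6/5 + 6/4 + 6/3 + 6/2 + 6/1 = 6·H_{6}.
H_{6} = 2.45000, so E[T] = 14.70000.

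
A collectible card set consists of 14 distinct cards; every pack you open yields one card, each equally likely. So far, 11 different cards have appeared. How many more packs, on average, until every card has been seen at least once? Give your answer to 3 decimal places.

From k distinct to k+1 distinct takes on average 14/(14-k) packs.
Sum over k = 11,...,13: E = 14/3 + 14/2 + 14/1 = 25.6667.

25.667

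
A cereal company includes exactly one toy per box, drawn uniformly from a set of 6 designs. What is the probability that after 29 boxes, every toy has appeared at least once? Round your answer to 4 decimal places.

0.9698

By inclusion–exclusion over which toys are missing,
P(all seen) = Σ_{j=0}^{6} (-1)^j C(6,j)((6-j)/6)^29
= 1.00000 - 0.03033 + 0.00012 - 0.00000 + 0.00000 - 0.00000 + 0.00000
= 0.96979.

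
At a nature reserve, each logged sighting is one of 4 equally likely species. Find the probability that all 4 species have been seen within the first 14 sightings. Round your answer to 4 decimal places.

0.9291

By inclusion–exclusion over which species are missing,
P(all seen) = Σ_{j=0}^{4} (-1)^j C(4,j)((4-j)/4)^14
= 1.00000 - 0.07127 + 0.00037 - 0.00000 + 0.00000
= 0.92909.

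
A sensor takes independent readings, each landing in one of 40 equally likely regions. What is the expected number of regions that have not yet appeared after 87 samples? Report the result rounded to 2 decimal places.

4.42

For each region, P(unseen after 87) = (39/40)^87 = 0.111.
By linearity of expectation, E[unseen] = 40·(39/40)^87 = 4.420.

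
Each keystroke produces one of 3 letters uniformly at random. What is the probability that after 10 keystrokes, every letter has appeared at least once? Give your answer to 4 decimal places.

By inclusion–exclusion over which letters are missing,
P(all seen) = Σ_{j=0}^{3} (-1)^j C(3,j)((3-j)/3)^10
= 1.00000 - 0.05202 + 0.00005 - 0.00000
= 0.94803.

0.9480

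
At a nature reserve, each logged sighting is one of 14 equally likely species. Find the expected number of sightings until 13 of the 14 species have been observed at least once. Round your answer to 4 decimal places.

Going from k to k+1 distinct takes a geometric number of sightings with mean 14/(14-k).
Sum over k = 0,...,12: E = 14/14 + 14/13 + 14/12 + ... + 14/3 + 14/2 = 31.52187.

31.5219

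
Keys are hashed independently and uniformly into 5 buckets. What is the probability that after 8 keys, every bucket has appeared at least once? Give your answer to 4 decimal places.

By inclusion–exclusion over which buckets are missing,
P(all seen) = Σ_{j=0}^{5} (-1)^j C(5,j)((5-j)/5)^8
= 1.00000 - 0.83886 + 0.16796 - 0.00655 + 0.00001 - 0.00000
= 0.32256.

0.3226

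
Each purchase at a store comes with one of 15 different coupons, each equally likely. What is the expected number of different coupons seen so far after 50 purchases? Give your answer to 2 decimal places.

14.52

For each coupon, P(seen in 50 purchases) = 1 - (14/15)^50 = 0.968.
By linearity of expectation, E[distinct seen] = 15·(1 - (14/15)^50) = 14.524.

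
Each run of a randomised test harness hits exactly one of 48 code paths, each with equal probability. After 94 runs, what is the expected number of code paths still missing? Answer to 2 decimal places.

For each code path, P(unseen after 94) = (47/48)^94 = 0.138.
By linearity of expectation, E[unseen] = 48·(47/48)^94 = 6.634.

6.63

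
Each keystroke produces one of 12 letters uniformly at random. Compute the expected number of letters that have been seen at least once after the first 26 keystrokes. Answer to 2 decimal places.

For each letter, P(seen in 26 keystrokes) = 1 - (11/12)^26 = 0.896.
By linearity of expectation, E[distinct seen] = 12·(1 - (11/12)^26) = 10.751.

10.75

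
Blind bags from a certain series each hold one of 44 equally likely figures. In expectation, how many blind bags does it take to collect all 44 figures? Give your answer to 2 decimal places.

192.40

After k distinct figures have appeared, the next blind bag gives a new one with probability (44-k)/44, so the expected wait for the (k+1)-th is 44/(44-k).
E[T] = 44/44 + 44/43 + 44/42 + ... + 44/2 + 44/1 = 44·H_{44}.
H_{44} = 4.373, so E[T] = 192.400.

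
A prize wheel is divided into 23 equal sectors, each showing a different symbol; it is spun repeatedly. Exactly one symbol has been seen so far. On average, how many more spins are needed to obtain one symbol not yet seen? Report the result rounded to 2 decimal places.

1.05

The number of spins until the next new symbol is geometric with success probability 22/23, so its mean is 23/22.
E = 23/22 = 1.045.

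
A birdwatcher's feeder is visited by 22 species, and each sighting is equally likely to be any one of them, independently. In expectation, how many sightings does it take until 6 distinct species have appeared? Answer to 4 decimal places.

Going from k to k+1 distinct takes a geometric number of sightings with mean 22/(22-k).
Sum over k = 0,...,5: E = 22/22 + 22/21 + 22/20 + 22/19 + 22/18 + 22/17 = 6.82185.

6.8219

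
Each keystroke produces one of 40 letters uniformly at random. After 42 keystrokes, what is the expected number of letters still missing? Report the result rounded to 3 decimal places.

13.812

For each letter, P(unseen after 42) = (39/40)^42 = 0.3453.
By linearity of expectation, E[unseen] = 40·(39/40)^42 = 13.8119.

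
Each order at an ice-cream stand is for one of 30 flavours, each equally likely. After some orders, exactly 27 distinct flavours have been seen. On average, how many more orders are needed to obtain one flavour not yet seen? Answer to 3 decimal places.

Each order yields a new flavour with probability (30-27)/30 = 3/30, so the wait is geometric with mean 30/3.
E = 30/3 = 10.0000.

10.000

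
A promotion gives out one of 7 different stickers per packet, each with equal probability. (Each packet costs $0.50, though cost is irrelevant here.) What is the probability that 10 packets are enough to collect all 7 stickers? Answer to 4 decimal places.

0.1049

By inclusion–exclusion over which stickers are missing,
P(all seen) = Σ_{j=0}^{7} (-1)^j C(7,j)((7-j)/7)^10
= 1.00000 - 1.49841 + 0.72600 - 0.12992 + 0.00732 - 0.00008 + 0.00000 - 0.00000
= 0.10491.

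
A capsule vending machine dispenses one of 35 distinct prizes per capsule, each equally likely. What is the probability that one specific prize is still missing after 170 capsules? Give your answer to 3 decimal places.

Each capsule misses the fixed prize with probability (35-1)/35 = 34/35, independently.
P(still missing after 170) = (34/35)^170 = 0.0072.

0.007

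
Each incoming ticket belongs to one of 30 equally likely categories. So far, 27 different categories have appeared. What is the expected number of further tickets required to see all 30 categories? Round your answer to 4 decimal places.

With k distinct categories already seen, the next new one takes an expected 30/(30-k) tickets.
Sum over k = 27,...,29: E = 30/3 + 30/2 + 30/1 = 55.00000.

55.0000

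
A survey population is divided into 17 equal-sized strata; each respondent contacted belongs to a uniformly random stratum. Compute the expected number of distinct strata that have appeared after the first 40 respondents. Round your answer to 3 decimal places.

15.496

For each stratum, P(seen in 40 respondents) = 1 - (16/17)^40 = 0.9115.
By linearity of expectation, E[distinct seen] = 17·(1 - (16/17)^40) = 15.4958.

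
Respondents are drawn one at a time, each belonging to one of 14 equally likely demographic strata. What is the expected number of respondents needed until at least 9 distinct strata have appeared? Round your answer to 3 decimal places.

13.555

With k distinct strata already seen, the next new one arrives after an expected 14/(14-k) respondents.
Sum over k = 0,...,8: E = 14/14 + 14/13 + 14/12 + ... + 14/7 + 14/6 = 13.5552.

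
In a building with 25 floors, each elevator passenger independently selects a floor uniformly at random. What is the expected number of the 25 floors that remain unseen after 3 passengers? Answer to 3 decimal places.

For each floor, P(unseen after 3) = (24/25)^3 = 0.8847.
By linearity of expectation, E[unseen] = 25·(24/25)^3 = 22.1184.

22.118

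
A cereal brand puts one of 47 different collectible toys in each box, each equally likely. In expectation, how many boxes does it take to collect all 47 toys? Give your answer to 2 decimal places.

208.58

After k distinct toys have appeared, the next box gives a new one with probability (47-k)/47, so the expected wait for the (k+1)-th is 47/(47-k).
E[T] = 47/47 + 47/46 + 47/45 + ... + 47/2 + 47/1 = 47·H_{47}.
H_{47} = 4.438, so E[T] = 208.584.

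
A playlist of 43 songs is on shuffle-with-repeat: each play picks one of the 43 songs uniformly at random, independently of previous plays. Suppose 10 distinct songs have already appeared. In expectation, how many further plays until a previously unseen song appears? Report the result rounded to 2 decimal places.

Each play yields a new song with probability (43-10)/43 = 33/43, so the wait is geometric with mean 43/33.
E = 43/33 = 1.303.

1.30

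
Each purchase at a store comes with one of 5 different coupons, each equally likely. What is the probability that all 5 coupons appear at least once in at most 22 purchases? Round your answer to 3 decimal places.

By inclusion–exclusion over which coupons are missing,
P(all seen) = Σ_{j=0}^{5} (-1)^j C(5,j)((5-j)/5)^22
= 1.0000 - 0.0369 + 0.0001 - 0.0000 + 0.0000 - 0.0000
= 0.9632.

0.963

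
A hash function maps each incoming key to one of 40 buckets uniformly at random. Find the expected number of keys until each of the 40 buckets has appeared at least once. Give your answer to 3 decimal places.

171.142

Split into phases: going from k distinct to k+1 distinct takes on average 40/(40-k) keys.
E[T] = 40/40 + 40/39 + 40/38 + ... + 40/2 + 40/1 = 40·H_{40}.
H_{40} = 4.2785, so E[T] = 171.1417.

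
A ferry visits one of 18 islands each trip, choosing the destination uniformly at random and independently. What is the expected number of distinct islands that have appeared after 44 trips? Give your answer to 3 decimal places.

For each island, P(seen in 44 trips) = 1 - (17/18)^44 = 0.9191.
By linearity of expectation, E[distinct seen] = 18·(1 - (17/18)^44) = 16.5444.

16.544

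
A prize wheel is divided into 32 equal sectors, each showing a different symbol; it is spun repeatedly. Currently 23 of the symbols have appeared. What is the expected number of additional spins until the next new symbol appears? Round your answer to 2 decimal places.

The number of spins until the next new symbol is geometric with success probability 9/32, so its mean is 32/9.
E = 32/9 = 3.556.

3.56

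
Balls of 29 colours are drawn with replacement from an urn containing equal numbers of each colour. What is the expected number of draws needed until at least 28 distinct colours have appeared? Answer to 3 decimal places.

85.888

With k distinct colours already seen, the next new one arrives after an expected 29/(29-k) draws.
Sum over k = 0,...,27: E = 29/29 + 29/28 + 29/27 + ... + 29/3 + 29/2 = 85.8880.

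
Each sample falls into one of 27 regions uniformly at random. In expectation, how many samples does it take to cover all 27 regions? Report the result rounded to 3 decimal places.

105.069

After k distinct regions have appeared, the next sample gives a new one with probability (27-k)/27, so the expected wait for the (k+1)-th is 27/(27-k).
E[T] = 27/27 + 27/26 + 27/25 + ... + 27/2 + 27/1 = 27·H_{27}.
H_{27} = 3.8915, so E[T] = 105.0693.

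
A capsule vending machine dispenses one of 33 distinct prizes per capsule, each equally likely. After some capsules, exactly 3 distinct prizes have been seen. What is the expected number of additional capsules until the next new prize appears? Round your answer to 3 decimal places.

1.100

Each capsule yields a new prize with probability (33-3)/33 = 30/33, so the wait is geometric with mean 33/30.
E = 33/30 = 1.1000.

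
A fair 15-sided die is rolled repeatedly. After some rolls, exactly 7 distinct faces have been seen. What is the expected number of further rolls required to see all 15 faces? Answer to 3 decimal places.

From k distinct to k+1 distinct takes on average 15/(15-k) rolls.
Sum over k = 7,...,14: E = 15/8 + 15/7 + 15/6 + ... + 15/2 + 15/1 = 40.7679.

40.768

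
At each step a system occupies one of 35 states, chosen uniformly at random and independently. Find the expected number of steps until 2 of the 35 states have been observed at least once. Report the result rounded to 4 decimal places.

Going from k to k+1 distinct takes a geometric number of steps with mean 35/(35-k).
Sum over k = 0,...,1: E = 35/35 + 35/34 = 2.02941.

2.0294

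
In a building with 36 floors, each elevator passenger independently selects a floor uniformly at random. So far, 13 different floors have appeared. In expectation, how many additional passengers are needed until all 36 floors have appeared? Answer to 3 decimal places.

From k distinct to k+1 distinct takes on average 36/(36-k) passengers.
Sum over k = 13,...,35: E = 36/23 + 36/22 + 36/21 + ... + 36/2 + 36/1 = 134.4345.

134.434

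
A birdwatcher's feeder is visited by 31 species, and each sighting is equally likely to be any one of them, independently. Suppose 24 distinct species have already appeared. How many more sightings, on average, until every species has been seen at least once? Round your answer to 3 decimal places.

80.379

From k distinct to k+1 distinct takes on average 31/(31-k) sightings.
Sum over k = 24,...,30: E = 31/7 + 31/6 + 31/5 + ... + 31/2 + 31/1 = 80.3786.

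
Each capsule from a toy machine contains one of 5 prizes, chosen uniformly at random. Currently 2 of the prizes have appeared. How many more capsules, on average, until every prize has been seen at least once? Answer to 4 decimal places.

With k distinct prizes already seen, the next new one takes an expected 5/(5-k) capsules.
Sum over k = 2,...,4: E = 5/3 + 5/2 + 5/1 = 9.16667.

9.1667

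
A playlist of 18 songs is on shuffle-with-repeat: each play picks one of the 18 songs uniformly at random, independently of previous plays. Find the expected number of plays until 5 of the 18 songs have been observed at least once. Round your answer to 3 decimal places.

Going from k to k+1 distinct takes a geometric number of plays with mean 18/(18-k).
Sum over k = 0,...,4: E = 18/18 + 18/17 + 18/16 + 18/15 + 18/14 = 5.6695.

5.670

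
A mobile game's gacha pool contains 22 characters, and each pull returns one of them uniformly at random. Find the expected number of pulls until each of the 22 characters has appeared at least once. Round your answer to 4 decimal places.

81.1979

Split into phases: going from k distinct to k+1 distinct takes on average 22/(22-k) pulls.
E[T] = 22/22 + 22/21 + 22/20 + ... + 22/2 + 22/1 = 22·H_{22}.
H_{22} = 3.69081, so E[T] = 81.19789.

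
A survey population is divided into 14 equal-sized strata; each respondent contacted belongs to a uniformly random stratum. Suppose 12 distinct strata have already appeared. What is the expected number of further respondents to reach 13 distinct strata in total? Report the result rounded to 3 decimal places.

7.000

With k distinct strata already seen, the next new one takes an expected 14/(14-k) respondents.
Only the k = 12 term is needed: E = 14/2 = 7.0000.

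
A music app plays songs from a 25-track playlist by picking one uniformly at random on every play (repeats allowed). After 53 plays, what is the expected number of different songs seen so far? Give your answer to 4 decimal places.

22.1271

For each song, P(seen in 53 plays) = 1 - (24/25)^53 = 0.88509.
By linearity of expectation, E[distinct seen] = 25·(1 - (24/25)^53) = 22.12713.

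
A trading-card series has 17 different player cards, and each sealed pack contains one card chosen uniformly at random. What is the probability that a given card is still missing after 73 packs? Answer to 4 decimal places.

Each pack misses the fixed card with probability (17-1)/17 = 16/17, independently.
P(still missing after 73) = (16/17)^73 = 0.01197.

0.0120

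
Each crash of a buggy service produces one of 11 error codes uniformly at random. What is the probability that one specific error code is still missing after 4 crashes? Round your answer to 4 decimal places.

0.6830

On each crash the fixed error code fails to appear with probability 10/11.
P(still missing after 4) = (10/11)^4 = 0.68301.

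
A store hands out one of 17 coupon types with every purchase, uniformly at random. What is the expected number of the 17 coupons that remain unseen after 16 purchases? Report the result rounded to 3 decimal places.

For each coupon, P(unseen after 16) = (16/17)^16 = 0.3791.
By linearity of expectation, E[unseen] = 17·(16/17)^16 = 6.4445.

6.444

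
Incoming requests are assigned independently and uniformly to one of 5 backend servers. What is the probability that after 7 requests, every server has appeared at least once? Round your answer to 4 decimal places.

0.2150

By inclusion–exclusion over which servers are missing,
P(all seen) = Σ_{j=0}^{5} (-1)^j C(5,j)((5-j)/5)^7
= 1.00000 - 1.04858 + 0.27994 - 0.01638 + 0.00006 - 0.00000
= 0.21504.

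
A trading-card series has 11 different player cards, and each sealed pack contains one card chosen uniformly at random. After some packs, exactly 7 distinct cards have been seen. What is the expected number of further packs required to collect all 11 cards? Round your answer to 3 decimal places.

The wait to go from k to k+1 distinct cards is geometric with mean 11/(11-k).
Sum over k = 7,...,10: E = 11/4 + 11/3 + 11/2 + 11/1 = 22.9167.

22.917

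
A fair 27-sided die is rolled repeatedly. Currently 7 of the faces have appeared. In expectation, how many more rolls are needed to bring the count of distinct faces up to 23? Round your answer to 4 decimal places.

40.8890

With k distinct faces already seen, the next new one takes an expected 27/(27-k) rolls.
Sum over k = 7,...,22: E = 27/20 + 27/19 + 27/18 + ... + 27/6 + 27/5 = 40.88897.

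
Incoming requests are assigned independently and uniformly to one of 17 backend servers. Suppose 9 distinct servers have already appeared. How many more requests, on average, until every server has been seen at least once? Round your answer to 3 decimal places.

From k distinct to k+1 distinct takes on average 17/(17-k) requests.
Sum over k = 9,...,16: E = 17/8 + 17/7 + 17/6 + ... + 17/2 + 17/1 = 46.2036.

46.204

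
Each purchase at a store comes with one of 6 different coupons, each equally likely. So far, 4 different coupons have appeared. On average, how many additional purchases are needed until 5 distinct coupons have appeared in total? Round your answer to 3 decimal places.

From k distinct to k+1 distinct takes on average 6/(6-k) purchases.
Only the k = 4 term is needed: E = 6/2 = 3.0000.

3.000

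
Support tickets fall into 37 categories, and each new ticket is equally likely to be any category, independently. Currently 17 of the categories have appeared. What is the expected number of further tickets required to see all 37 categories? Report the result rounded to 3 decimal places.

From k distinct to k+1 distinct takes on average 37/(37-k) tickets.
Sum over k = 17,...,36: E = 37/20 + 37/19 + 37/18 + ... + 37/2 + 37/1 = 133.1164.

133.116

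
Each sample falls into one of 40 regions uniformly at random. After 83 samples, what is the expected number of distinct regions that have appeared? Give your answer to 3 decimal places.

For each region, P(seen in 83 samples) = 1 - (39/40)^83 = 0.8777.
By linearity of expectation, E[distinct seen] = 40·(1 - (39/40)^83) = 35.1085.

35.108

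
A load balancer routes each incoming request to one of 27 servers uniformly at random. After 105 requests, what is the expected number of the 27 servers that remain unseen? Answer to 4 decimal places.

For each server, P(unseen after 105) = (26/27)^105 = 0.01901.
By linearity of expectation, E[unseen] = 27·(26/27)^105 = 0.51330.

0.5133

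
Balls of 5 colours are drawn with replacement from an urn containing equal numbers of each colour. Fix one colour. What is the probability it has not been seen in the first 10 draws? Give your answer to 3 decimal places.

0.107

On each draw the fixed colour fails to appear with probability 4/5.
P(still missing after 10) = (4/5)^10 = 0.1074.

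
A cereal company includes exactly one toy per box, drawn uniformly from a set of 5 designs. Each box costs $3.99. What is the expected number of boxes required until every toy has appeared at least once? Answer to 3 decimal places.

The wait to go from k to k+1 distinct toys is geometric with mean 5/(5-k).
E[T] = 5/5 + 5/4 + 5/3 + 5/2 + 5/1 = 5·H_{5}.
H_{5} = 2.2833, so E[T] = 11.4167.

11.417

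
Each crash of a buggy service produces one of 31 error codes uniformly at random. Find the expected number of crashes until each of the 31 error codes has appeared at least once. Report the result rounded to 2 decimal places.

124.84

Split into phases: going from k distinct to k+1 distinct takes on average 31/(31-k) crashes.
E[T] = 31/31 + 31/30 + 31/29 + ... + 31/2 + 31/1 = 31·H_{31}.
H_{31} = 4.027, so E[T] = 124.845.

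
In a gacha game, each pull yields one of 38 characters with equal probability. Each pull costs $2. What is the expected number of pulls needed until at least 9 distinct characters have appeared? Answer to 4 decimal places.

10.1174

Going from k to k+1 distinct takes a geometric number of pulls with mean 38/(38-k).
Sum over k = 0,...,8: E = 38/38 + 38/37 + 38/36 + ... + 38/31 + 38/30 = 10.11743.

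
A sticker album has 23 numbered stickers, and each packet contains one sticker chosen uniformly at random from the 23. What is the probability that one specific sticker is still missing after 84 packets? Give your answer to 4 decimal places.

0.0239

Each packet misses the fixed sticker with probability (23-1)/23 = 22/23, independently.
P(still missing after 84) = (22/23)^84 = 0.02390.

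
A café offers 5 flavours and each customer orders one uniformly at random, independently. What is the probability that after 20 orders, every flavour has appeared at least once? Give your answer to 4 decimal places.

0.9427

Let A_i be the event that flavour i is missing after 20 orders. By inclusion–exclusion on the A_i,
P(all seen) = Σ_{j=0}^{5} (-1)^j C(5,j)((5-j)/5)^20
= 1.00000 - 0.05765 + 0.00037 - 0.00000 + 0.00000 - 0.00000
= 0.94272.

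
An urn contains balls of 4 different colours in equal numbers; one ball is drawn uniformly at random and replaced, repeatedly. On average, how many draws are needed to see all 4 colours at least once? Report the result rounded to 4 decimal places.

8.3333

The wait to go from k to k+1 distinct colours is geometric with mean 4/(4-k).
E[T] = 4/4 + 4/3 + 4/2 + 4/1 = 4·H_{4}.
H_{4} = 2.08333, so E[T] = 8.33333.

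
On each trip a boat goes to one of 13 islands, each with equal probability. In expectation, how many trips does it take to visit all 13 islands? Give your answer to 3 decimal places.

41.342

After k distinct islands have appeared, the next trip gives a new one with probability (13-k)/13, so the expected wait for the (k+1)-th is 13/(13-k).
E[T] = 13/13 + 13/12 + 13/11 + ... + 13/2 + 13/1 = 13·H_{13}.
H_{13} = 3.1801, so E[T] = 41.3417.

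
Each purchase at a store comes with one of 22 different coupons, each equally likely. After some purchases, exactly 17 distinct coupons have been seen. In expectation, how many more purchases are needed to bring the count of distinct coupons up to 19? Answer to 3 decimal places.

9.900

With k distinct coupons already seen, the next new one takes an expected 22/(22-k) purchases.
Sum over k = 17,...,18: E = 22/5 + 22/4 = 9.9000.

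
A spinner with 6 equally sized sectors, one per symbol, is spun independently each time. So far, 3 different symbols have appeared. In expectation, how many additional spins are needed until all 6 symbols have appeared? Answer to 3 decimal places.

From k distinct to k+1 distinct takes on average 6/(6-k) spins.
Sum over k = 3,...,5: E = 6/3 + 6/2 + 6/1 = 11.0000.

11.000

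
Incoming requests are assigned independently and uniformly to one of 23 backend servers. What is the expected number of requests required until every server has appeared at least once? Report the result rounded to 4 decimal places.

After k distinct servers have appeared, the next request gives a new one with probability (23-k)/23, so the expected wait for the (k+1)-th is 23/(23-k).
E[T] = 23/23 + 23/22 + 23/21 + ... + 23/2 + 23/1 = 23·H_{23}.
H_{23} = 3.73429, so E[T] = 85.88870.

85.8887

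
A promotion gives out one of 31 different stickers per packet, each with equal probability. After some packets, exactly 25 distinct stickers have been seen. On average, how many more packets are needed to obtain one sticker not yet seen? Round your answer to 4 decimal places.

The number of packets until the next new sticker is geometric with success probability 6/31, so its mean is 31/6.
E = 31/6 = 5.16667.

5.1667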